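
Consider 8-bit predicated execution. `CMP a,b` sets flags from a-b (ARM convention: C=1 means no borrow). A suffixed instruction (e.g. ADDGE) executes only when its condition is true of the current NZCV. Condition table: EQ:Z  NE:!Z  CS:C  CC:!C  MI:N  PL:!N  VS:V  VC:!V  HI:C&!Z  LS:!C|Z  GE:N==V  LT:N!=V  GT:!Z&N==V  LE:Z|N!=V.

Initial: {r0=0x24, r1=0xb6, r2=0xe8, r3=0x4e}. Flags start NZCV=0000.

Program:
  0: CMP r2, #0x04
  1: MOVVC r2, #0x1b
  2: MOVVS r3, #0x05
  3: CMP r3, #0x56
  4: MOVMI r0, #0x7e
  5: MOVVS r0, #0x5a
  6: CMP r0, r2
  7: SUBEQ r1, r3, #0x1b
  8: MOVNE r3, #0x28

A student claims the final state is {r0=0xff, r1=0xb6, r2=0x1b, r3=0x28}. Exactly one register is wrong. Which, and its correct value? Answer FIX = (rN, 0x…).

0: ✓ CMP  NZCV=1010
1: ✓ MOVVC  r2←0x1b
2: · MOVVS
3: ✓ CMP  NZCV=1000
4: ✓ MOVMI  r0←0x7e
5: · MOVVS
6: ✓ CMP  NZCV=0010
7: · SUBEQ
8: ✓ MOVNE  r3←0x28

FIX = (r0, 0x7e)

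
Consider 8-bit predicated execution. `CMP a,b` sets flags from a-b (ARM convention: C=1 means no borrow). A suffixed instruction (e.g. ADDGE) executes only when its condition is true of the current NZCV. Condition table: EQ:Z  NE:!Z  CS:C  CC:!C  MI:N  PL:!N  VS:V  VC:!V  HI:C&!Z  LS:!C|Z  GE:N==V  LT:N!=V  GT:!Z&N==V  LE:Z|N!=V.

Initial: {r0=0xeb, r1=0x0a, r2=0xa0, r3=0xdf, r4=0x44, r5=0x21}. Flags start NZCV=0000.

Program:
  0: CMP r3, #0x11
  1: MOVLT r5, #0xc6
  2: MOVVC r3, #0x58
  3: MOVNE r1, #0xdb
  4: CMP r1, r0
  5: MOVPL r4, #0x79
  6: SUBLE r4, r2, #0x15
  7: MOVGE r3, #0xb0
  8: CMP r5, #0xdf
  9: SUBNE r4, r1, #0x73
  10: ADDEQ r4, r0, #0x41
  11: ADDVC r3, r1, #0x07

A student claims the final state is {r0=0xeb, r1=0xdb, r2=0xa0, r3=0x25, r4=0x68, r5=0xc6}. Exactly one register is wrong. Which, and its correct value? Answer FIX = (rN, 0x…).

[0] flags=1010 → (cmp)
[1] flags=1010 LT?T → r5=0xc6
[2] flags=1010 VC?T → r3=0x58
[3] flags=1010 NE?T → r1=0xdb
[4] flags=1000 → (cmp)
[5] flags=1000 PL?F → skip
[6] flags=1000 LE?T → r4=0x8b
[7] flags=1000 GE?F → skip
[8] flags=1000 → (cmp)
[9] flags=1000 NE?T → r4=0x68
[10] flags=1000 EQ?F → skip
[11] flags=1000 VC?T → r3=0xe2

FIX = (r3, 0xe2)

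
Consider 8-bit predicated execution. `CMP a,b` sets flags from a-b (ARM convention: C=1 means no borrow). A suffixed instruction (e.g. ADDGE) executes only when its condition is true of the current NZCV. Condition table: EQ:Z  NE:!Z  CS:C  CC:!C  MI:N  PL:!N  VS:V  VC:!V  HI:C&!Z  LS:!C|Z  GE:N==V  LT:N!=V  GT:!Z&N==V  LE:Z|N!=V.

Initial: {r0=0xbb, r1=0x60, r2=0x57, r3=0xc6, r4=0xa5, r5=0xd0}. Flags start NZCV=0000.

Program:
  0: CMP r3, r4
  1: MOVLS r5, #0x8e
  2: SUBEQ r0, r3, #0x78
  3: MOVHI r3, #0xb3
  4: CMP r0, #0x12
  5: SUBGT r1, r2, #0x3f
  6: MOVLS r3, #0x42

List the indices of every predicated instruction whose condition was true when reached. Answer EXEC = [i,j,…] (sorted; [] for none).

[0] flags=0010 → (cmp)
[1] flags=0010 LS?F → skip
[2] flags=0010 EQ?F → skip
[3] flags=0010 HI?T → r3=0xb3
[4] flags=1010 → (cmp)
[5] flags=1010 GT?F → skip
[6] flags=1010 LS?F → skip

EXEC = [3]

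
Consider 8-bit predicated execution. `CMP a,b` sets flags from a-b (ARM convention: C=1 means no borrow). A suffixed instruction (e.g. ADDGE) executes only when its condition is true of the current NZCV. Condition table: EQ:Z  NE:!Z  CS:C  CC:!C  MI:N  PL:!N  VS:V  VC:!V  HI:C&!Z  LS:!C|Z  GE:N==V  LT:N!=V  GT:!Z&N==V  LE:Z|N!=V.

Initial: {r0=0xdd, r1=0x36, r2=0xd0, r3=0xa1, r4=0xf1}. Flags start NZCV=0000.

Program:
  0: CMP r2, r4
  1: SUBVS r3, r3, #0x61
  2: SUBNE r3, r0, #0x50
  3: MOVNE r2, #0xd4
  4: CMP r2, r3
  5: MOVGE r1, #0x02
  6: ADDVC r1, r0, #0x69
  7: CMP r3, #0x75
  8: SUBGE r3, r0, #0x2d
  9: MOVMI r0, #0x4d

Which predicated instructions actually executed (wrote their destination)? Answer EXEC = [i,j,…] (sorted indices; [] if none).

[0] flags=1000 → (cmp)
[1] flags=1000 VS?F → skip
[2] flags=1000 NE?T → r3=0x8d
[3] flags=1000 NE?T → r2=0xd4
[4] flags=0010 → (cmp)
[5] flags=0010 GE?T → r1=0x02
[6] flags=0010 VC?T → r1=0x46
[7] flags=0011 → (cmp)
[8] flags=0011 GE?F → skip
[9] flags=0011 MI?F → skip

EXEC = [2,3,5,6]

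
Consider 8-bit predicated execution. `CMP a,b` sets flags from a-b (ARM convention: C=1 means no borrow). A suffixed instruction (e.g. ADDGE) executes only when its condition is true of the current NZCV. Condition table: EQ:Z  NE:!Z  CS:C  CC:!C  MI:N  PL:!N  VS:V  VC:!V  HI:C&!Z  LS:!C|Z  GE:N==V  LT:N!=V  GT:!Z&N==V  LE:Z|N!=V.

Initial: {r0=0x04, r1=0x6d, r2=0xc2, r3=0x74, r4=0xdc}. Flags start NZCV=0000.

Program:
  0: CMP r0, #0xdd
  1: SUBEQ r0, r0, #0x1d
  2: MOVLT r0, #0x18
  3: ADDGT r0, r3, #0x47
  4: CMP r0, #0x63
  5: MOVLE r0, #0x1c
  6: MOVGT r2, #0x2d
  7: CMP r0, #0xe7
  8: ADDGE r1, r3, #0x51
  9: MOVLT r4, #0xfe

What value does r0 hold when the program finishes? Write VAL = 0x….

[0] flags=0000 → (cmp)
[1] flags=0000 EQ?F → skip
[2] flags=0000 LT?F → skip
[3] flags=0000 GT?T → r0=0xbb
[4] flags=0011 → (cmp)
[5] flags=0011 LE?T → r0=0x1c
[6] flags=0011 GT?F → skip
[7] flags=0000 → (cmp)
[8] flags=0000 GE?T → r1=0xc5
[9] flags=0000 LT?F → skip

VAL = 0x1c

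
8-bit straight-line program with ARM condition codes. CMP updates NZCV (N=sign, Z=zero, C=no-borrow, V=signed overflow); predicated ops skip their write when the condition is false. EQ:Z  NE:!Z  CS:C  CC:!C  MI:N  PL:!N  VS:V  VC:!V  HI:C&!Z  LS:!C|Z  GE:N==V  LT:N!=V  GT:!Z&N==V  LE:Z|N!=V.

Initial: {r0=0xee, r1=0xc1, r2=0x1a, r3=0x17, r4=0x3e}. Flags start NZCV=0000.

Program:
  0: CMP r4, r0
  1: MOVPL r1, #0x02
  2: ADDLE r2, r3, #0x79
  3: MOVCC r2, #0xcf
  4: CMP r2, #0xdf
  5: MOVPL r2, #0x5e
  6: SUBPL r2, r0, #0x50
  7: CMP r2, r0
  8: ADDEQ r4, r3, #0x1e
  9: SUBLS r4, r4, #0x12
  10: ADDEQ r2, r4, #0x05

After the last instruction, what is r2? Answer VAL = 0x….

VAL = 0xcf

[0] flags=0000 → (cmp)
[1] flags=0000 PL?T → r1=0x02
[2] flags=0000 LE?F → skip
[3] flags=0000 CC?T → r2=0xcf
[4] flags=1000 → (cmp)
[5] flags=1000 PL?F → skip
[6] flags=1000 PL?F → skip
[7] flags=1000 → (cmp)
[8] flags=1000 EQ?F → skip
[9] flags=1000 LS?T → r4=0x2c
[10] flags=1000 EQ?F → skip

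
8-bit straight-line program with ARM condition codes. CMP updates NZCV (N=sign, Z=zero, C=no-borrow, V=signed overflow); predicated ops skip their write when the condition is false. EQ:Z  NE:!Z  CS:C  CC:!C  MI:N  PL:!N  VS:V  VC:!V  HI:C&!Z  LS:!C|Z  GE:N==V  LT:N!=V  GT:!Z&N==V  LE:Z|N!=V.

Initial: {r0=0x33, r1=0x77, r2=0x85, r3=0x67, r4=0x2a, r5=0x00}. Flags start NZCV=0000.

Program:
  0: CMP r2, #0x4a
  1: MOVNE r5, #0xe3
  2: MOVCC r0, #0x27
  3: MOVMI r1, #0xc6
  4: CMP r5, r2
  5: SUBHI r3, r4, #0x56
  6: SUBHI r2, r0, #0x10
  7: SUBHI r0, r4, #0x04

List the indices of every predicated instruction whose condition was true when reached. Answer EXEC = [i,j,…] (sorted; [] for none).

[0] flags=0011 → (cmp)
[1] flags=0011 NE?T → r5=0xe3
[2] flags=0011 CC?F → skip
[3] flags=0011 MI?F → skip
[4] flags=0010 → (cmp)
[5] flags=0010 HI?T → r3=0xd4
[6] flags=0010 HI?T → r2=0x23
[7] flags=0010 HI?T → r0=0x26

EXEC = [1,5,6,7]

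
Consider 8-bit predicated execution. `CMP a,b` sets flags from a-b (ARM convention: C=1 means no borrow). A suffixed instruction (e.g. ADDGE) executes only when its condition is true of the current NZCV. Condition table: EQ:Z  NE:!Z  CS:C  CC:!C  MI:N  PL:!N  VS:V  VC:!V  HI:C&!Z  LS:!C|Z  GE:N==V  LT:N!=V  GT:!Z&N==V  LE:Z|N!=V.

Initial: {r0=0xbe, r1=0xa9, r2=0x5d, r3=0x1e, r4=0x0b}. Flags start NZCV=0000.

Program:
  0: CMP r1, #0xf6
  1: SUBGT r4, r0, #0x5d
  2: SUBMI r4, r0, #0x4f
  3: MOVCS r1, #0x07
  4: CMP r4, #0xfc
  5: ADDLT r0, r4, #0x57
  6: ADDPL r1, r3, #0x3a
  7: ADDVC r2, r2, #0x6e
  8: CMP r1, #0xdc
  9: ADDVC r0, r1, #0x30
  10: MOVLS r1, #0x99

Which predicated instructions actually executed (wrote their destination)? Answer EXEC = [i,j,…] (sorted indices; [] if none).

0: ✓ CMP  NZCV=1000
1: · SUBGT
2: ✓ SUBMI  r4←0x6f
3: · MOVCS
4: ✓ CMP  NZCV=0000
5: · ADDLT
6: ✓ ADDPL  r1←0x58
7: ✓ ADDVC  r2←0xcb
8: ✓ CMP  NZCV=0000
9: ✓ ADDVC  r0←0x88
10: ✓ MOVLS  r1←0x99

EXEC = [2,6,7,9,10]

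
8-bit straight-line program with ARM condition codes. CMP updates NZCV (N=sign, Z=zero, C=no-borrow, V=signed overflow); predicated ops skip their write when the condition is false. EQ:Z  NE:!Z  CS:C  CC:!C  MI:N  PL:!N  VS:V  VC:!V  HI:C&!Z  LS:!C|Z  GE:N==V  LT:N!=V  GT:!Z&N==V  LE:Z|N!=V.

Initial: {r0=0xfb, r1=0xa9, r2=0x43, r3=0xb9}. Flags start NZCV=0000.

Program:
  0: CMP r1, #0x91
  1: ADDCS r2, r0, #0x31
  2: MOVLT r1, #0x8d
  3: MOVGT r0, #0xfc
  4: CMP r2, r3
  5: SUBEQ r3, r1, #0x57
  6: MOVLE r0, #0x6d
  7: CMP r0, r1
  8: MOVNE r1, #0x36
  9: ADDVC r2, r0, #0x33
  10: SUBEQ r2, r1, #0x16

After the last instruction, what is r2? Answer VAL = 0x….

VAL = 0x2f

[0] flags=0010 → (cmp)
[1] flags=0010 CS?T → r2=0x2c
[2] flags=0010 LT?F → skip
[3] flags=0010 GT?T → r0=0xfc
[4] flags=0000 → (cmp)
[5] flags=0000 EQ?F → skip
[6] flags=0000 LE?F → skip
[7] flags=0010 → (cmp)
[8] flags=0010 NE?T → r1=0x36
[9] flags=0010 VC?T → r2=0x2f
[10] flags=0010 EQ?F → skip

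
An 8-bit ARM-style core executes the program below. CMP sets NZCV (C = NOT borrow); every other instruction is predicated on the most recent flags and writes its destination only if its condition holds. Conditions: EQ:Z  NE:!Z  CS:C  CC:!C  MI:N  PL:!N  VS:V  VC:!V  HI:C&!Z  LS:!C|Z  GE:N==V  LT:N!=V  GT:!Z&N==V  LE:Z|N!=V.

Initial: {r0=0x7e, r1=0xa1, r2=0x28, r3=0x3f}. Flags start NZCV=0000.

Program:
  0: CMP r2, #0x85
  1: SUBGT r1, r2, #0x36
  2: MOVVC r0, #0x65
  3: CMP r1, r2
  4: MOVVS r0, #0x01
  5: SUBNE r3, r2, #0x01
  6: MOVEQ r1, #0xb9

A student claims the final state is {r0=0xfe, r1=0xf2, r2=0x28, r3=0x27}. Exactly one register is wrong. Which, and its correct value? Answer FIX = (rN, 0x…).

[0] flags=1001 → (cmp)
[1] flags=1001 GT?T → r1=0xf2
[2] flags=1001 VC?F → skip
[3] flags=1010 → (cmp)
[4] flags=1010 VS?F → skip
[5] flags=1010 NE?T → r3=0x27
[6] flags=1010 EQ?F → skip

FIX = (r0, 0x7e)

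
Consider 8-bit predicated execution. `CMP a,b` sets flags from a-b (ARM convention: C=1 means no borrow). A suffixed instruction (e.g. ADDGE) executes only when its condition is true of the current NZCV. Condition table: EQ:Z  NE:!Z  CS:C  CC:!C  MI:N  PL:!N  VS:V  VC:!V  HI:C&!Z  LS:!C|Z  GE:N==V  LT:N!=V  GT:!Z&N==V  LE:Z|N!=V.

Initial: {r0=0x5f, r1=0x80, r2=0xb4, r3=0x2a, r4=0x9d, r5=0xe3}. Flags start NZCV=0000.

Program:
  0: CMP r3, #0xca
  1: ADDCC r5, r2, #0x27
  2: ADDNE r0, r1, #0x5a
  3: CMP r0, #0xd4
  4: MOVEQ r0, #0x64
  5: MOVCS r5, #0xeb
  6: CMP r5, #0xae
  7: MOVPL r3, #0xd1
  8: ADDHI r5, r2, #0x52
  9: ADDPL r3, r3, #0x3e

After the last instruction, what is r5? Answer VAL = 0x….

VAL = 0x06

0: ✓ CMP  NZCV=0000
1: ✓ ADDCC  r5←0xdb
2: ✓ ADDNE  r0←0xda
3: ✓ CMP  NZCV=0010
4: · MOVEQ
5: ✓ MOVCS  r5←0xeb
6: ✓ CMP  NZCV=0010
7: ✓ MOVPL  r3←0xd1
8: ✓ ADDHI  r5←0x06
9: ✓ ADDPL  r3←0x0f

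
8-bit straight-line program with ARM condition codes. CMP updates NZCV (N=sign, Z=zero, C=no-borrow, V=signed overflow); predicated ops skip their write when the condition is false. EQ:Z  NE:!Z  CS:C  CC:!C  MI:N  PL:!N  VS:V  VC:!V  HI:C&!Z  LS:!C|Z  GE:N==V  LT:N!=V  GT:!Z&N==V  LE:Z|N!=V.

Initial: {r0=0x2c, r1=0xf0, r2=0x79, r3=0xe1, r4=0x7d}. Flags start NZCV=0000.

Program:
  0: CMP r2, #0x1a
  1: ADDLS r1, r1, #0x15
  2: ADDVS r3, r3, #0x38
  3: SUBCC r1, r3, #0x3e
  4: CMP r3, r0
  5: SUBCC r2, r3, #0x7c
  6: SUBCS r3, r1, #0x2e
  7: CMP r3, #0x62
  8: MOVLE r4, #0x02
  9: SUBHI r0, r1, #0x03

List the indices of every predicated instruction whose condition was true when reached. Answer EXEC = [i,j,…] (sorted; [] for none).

EXEC = [6,8,9]

0: ✓ CMP  NZCV=0010
1: · ADDLS
2: · ADDVS
3: · SUBCC
4: ✓ CMP  NZCV=1010
5: · SUBCC
6: ✓ SUBCS  r3←0xc2
7: ✓ CMP  NZCV=0011
8: ✓ MOVLE  r4←0x02
9: ✓ SUBHI  r0←0xed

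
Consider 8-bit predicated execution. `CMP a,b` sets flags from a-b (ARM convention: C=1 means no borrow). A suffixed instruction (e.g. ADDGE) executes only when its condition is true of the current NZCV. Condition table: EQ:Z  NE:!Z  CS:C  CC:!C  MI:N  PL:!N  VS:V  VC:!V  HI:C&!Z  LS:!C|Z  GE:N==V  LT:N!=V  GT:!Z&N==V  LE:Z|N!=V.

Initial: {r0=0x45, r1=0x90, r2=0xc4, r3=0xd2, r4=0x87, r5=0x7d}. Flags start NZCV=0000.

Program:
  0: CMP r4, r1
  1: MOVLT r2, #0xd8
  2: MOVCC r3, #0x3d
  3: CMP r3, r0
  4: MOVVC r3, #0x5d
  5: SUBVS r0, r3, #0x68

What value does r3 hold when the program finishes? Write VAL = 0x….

VAL = 0x5d

[0] flags=1000 → (cmp)
[1] flags=1000 LT?T → r2=0xd8
[2] flags=1000 CC?T → r3=0x3d
[3] flags=1000 → (cmp)
[4] flags=1000 VC?T → r3=0x5d
[5] flags=1000 VS?F → skip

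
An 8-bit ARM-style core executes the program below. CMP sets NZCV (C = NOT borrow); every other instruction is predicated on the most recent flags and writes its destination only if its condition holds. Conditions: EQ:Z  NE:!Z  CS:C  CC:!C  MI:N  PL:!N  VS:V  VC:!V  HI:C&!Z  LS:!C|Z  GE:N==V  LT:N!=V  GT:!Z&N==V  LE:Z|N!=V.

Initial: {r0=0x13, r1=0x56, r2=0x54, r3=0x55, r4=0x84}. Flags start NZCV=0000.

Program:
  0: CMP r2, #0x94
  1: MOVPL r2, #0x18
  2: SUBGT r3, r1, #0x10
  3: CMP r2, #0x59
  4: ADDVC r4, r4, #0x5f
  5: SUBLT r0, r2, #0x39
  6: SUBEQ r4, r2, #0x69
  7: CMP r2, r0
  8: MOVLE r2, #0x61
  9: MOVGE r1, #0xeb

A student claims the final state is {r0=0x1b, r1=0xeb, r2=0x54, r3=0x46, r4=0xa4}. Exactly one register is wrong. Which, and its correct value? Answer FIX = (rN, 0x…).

[0] flags=1001 → (cmp)
[1] flags=1001 PL?F → skip
[2] flags=1001 GT?T → r3=0x46
[3] flags=1000 → (cmp)
[4] flags=1000 VC?T → r4=0xe3
[5] flags=1000 LT?T → r0=0x1b
[6] flags=1000 EQ?F → skip
[7] flags=0010 → (cmp)
[8] flags=0010 LE?F → skip
[9] flags=0010 GE?T → r1=0xeb

FIX = (r4, 0xe3)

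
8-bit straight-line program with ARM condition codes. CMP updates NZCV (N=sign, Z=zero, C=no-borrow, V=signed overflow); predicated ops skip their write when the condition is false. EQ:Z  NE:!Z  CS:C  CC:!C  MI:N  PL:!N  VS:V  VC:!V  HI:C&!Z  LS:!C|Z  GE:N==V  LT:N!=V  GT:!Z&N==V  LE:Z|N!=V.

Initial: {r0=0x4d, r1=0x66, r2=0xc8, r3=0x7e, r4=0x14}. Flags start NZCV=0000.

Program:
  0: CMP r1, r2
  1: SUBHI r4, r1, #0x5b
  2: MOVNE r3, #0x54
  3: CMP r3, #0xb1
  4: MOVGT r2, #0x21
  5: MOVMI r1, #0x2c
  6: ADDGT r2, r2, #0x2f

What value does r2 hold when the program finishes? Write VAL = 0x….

0: ✓ CMP  NZCV=1001
1: · SUBHI
2: ✓ MOVNE  r3←0x54
3: ✓ CMP  NZCV=1001
4: ✓ MOVGT  r2←0x21
5: ✓ MOVMI  r1←0x2c
6: ✓ ADDGT  r2←0x50

VAL = 0x50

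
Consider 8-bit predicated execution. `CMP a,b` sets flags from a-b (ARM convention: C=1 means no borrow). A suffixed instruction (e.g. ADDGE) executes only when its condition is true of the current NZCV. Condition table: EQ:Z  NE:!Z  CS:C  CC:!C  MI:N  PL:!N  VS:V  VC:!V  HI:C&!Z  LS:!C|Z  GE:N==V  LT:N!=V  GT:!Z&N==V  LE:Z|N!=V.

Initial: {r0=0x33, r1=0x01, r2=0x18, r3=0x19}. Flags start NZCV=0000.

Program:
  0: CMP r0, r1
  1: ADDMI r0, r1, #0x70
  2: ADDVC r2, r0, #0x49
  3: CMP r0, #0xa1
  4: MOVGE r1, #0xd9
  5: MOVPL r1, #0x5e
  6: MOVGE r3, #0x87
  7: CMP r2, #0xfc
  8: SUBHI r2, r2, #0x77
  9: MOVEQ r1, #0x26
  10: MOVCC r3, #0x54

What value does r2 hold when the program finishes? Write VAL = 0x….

VAL = 0x7c

[0] flags=0010 → (cmp)
[1] flags=0010 MI?F → skip
[2] flags=0010 VC?T → r2=0x7c
[3] flags=1001 → (cmp)
[4] flags=1001 GE?T → r1=0xd9
[5] flags=1001 PL?F → skip
[6] flags=1001 GE?T → r3=0x87
[7] flags=1001 → (cmp)
[8] flags=1001 HI?F → skip
[9] flags=1001 EQ?F → skip
[10] flags=1001 CC?T → r3=0x54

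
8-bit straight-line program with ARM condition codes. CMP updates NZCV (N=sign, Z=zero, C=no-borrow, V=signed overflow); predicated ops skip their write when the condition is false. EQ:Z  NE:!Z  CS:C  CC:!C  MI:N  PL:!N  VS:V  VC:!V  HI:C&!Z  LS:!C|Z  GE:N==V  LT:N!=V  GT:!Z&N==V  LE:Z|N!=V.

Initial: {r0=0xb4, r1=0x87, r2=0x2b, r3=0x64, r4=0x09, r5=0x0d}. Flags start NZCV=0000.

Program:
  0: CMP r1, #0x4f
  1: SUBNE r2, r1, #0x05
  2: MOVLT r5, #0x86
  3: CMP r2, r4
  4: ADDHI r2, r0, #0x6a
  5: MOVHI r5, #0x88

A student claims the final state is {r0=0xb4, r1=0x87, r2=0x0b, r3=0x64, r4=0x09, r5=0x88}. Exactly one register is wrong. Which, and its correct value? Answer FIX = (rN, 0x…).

FIX = (r2, 0x1e)

0: ✓ CMP  NZCV=0011
1: ✓ SUBNE  r2←0x82
2: ✓ MOVLT  r5←0x86
3: ✓ CMP  NZCV=0011
4: ✓ ADDHI  r2←0x1e
5: ✓ MOVHI  r5←0x88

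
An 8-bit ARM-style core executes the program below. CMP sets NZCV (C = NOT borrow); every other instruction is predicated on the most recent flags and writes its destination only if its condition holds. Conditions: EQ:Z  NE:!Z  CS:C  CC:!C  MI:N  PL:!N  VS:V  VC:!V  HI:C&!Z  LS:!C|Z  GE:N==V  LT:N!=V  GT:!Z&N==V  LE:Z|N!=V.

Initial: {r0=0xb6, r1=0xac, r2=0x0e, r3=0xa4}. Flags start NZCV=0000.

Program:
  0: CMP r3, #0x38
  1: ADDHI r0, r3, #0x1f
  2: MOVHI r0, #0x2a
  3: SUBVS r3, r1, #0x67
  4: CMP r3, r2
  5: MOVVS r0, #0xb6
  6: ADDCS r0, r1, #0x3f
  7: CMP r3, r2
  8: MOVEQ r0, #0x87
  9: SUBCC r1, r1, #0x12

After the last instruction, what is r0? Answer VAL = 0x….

VAL = 0xeb

0: ✓ CMP  NZCV=0011
1: ✓ ADDHI  r0←0xc3
2: ✓ MOVHI  r0←0x2a
3: ✓ SUBVS  r3←0x45
4: ✓ CMP  NZCV=0010
5: · MOVVS
6: ✓ ADDCS  r0←0xeb
7: ✓ CMP  NZCV=0010
8: · MOVEQ
9: · SUBCC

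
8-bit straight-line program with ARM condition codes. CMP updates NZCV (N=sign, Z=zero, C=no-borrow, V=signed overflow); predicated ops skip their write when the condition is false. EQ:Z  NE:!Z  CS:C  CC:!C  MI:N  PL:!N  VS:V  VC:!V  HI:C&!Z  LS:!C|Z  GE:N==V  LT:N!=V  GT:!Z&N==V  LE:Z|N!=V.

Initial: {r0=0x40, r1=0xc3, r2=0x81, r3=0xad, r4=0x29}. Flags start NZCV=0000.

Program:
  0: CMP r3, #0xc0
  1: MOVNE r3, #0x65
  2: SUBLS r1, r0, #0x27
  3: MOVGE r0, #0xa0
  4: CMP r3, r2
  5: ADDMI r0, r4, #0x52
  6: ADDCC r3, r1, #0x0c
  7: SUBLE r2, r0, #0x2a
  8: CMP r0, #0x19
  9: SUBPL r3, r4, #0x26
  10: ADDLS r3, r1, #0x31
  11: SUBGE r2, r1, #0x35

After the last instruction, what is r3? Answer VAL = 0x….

0: ✓ CMP  NZCV=1000
1: ✓ MOVNE  r3←0x65
2: ✓ SUBLS  r1←0x19
3: · MOVGE
4: ✓ CMP  NZCV=1001
5: ✓ ADDMI  r0←0x7b
6: ✓ ADDCC  r3←0x25
7: · SUBLE
8: ✓ CMP  NZCV=0010
9: ✓ SUBPL  r3←0x03
10: · ADDLS
11: ✓ SUBGE  r2←0xe4

VAL = 0x03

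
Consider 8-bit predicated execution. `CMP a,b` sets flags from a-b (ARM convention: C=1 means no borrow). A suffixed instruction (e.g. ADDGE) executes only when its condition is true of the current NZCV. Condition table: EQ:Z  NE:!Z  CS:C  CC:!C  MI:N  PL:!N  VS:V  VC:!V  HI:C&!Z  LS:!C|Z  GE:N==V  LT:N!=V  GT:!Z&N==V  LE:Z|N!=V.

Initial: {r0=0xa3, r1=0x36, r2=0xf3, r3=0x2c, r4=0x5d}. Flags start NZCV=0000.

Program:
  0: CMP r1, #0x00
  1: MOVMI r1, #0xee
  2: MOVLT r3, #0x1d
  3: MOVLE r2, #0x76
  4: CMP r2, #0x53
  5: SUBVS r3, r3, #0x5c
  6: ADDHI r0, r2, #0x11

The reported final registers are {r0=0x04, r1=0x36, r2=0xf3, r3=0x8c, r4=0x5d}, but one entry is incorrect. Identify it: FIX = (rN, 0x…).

FIX = (r3, 0x2c)

0: ✓ CMP  NZCV=0010
1: · MOVMI
2: · MOVLT
3: · MOVLE
4: ✓ CMP  NZCV=1010
5: · SUBVS
6: ✓ ADDHI  r0←0x04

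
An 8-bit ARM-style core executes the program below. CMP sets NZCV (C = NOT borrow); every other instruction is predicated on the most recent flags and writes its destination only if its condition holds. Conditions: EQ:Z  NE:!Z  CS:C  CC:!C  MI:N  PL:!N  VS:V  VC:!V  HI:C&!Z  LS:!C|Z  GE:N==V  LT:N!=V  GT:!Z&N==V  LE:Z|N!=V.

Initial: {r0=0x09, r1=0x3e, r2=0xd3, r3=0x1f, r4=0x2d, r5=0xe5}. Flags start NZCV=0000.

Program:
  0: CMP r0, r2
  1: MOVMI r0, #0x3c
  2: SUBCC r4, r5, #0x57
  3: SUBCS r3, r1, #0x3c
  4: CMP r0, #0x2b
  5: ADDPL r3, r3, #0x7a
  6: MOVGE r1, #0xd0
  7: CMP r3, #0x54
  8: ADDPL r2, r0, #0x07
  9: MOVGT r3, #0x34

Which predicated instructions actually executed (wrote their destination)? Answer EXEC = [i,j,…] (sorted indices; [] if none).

[0] flags=0000 → (cmp)
[1] flags=0000 MI?F → skip
[2] flags=0000 CC?T → r4=0x8e
[3] flags=0000 CS?F → skip
[4] flags=1000 → (cmp)
[5] flags=1000 PL?F → skip
[6] flags=1000 GE?F → skip
[7] flags=1000 → (cmp)
[8] flags=1000 PL?F → skip
[9] flags=1000 GT?F → skip

EXEC = [2]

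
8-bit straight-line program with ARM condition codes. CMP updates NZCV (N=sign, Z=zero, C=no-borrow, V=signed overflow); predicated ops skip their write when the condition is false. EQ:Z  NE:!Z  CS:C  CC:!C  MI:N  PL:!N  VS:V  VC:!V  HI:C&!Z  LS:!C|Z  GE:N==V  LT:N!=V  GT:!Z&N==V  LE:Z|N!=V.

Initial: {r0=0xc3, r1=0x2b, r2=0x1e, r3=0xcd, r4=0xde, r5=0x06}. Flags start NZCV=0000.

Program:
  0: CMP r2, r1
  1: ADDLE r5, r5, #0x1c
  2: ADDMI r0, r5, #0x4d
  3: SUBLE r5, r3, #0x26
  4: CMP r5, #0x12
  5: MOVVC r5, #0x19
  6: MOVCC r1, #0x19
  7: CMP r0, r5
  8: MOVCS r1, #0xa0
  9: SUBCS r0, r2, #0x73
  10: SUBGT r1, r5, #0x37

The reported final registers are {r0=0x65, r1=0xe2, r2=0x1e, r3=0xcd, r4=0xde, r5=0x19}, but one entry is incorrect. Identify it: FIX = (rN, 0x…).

0: ✓ CMP  NZCV=1000
1: ✓ ADDLE  r5←0x22
2: ✓ ADDMI  r0←0x6f
3: ✓ SUBLE  r5←0xa7
4: ✓ CMP  NZCV=1010
5: ✓ MOVVC  r5←0x19
6: · MOVCC
7: ✓ CMP  NZCV=0010
8: ✓ MOVCS  r1←0xa0
9: ✓ SUBCS  r0←0xab
10: ✓ SUBGT  r1←0xe2

FIX = (r0, 0xab)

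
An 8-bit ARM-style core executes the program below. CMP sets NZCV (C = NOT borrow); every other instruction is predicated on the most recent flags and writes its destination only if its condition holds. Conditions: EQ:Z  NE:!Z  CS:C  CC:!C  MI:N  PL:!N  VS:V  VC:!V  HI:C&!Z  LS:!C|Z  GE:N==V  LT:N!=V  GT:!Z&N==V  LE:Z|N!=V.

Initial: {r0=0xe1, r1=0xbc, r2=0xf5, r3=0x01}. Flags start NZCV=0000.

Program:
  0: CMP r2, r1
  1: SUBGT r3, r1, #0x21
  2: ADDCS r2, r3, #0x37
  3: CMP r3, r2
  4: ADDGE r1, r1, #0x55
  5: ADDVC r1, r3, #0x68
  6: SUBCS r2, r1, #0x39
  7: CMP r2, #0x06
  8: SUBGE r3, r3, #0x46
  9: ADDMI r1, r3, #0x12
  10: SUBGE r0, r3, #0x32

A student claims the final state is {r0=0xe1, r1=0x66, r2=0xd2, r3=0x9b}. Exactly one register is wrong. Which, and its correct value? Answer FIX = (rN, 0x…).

FIX = (r1, 0xad)

[0] flags=0010 → (cmp)
[1] flags=0010 GT?T → r3=0x9b
[2] flags=0010 CS?T → r2=0xd2
[3] flags=1000 → (cmp)
[4] flags=1000 GE?F → skip
[5] flags=1000 VC?T → r1=0x03
[6] flags=1000 CS?F → skip
[7] flags=1010 → (cmp)
[8] flags=1010 GE?F → skip
[9] flags=1010 MI?T → r1=0xad
[10] flags=1010 GE?F → skip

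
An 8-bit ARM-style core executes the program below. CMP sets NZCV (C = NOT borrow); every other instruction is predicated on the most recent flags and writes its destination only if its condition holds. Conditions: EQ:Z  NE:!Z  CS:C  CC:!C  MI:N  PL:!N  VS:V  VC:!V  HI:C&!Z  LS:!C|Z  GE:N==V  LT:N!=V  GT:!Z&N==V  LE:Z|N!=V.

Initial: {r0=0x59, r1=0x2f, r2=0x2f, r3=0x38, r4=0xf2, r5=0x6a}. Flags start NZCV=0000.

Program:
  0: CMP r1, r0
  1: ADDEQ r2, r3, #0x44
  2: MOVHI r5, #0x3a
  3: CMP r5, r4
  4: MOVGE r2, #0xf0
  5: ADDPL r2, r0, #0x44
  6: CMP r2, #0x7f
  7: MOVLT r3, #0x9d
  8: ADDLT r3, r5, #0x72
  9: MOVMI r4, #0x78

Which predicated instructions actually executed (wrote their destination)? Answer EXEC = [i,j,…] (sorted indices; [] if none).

0: ✓ CMP  NZCV=1000
1: · ADDEQ
2: · MOVHI
3: ✓ CMP  NZCV=0000
4: ✓ MOVGE  r2←0xf0
5: ✓ ADDPL  r2←0x9d
6: ✓ CMP  NZCV=0011
7: ✓ MOVLT  r3←0x9d
8: ✓ ADDLT  r3←0xdc
9: · MOVMI

EXEC = [4,5,7,8]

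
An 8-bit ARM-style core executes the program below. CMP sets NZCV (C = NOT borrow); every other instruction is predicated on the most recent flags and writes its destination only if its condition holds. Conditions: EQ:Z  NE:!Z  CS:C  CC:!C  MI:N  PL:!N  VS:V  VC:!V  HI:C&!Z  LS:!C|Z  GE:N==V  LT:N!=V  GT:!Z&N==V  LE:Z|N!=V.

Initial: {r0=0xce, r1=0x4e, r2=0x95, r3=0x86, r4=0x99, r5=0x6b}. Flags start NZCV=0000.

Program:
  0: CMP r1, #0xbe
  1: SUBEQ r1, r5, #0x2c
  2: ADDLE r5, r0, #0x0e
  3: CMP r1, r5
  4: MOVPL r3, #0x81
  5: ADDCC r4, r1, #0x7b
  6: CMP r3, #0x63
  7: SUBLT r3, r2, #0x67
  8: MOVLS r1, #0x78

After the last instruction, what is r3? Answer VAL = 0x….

VAL = 0x2e

0: ✓ CMP  NZCV=1001
1: · SUBEQ
2: · ADDLE
3: ✓ CMP  NZCV=1000
4: · MOVPL
5: ✓ ADDCC  r4←0xc9
6: ✓ CMP  NZCV=0011
7: ✓ SUBLT  r3←0x2e
8: · MOVLS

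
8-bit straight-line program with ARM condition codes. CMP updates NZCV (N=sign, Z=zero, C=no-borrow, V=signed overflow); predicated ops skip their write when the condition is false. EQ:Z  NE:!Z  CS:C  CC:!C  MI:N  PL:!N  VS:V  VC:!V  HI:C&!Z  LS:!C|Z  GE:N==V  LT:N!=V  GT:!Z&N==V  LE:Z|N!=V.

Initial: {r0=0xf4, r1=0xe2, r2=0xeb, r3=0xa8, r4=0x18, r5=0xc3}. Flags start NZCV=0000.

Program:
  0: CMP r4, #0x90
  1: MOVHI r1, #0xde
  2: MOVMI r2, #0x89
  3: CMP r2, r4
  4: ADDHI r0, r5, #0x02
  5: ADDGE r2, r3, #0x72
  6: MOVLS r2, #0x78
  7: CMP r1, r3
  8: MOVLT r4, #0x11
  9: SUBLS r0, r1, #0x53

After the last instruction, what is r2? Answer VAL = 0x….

[0] flags=1001 → (cmp)
[1] flags=1001 HI?F → skip
[2] flags=1001 MI?T → r2=0x89
[3] flags=0011 → (cmp)
[4] flags=0011 HI?T → r0=0xc5
[5] flags=0011 GE?F → skip
[6] flags=0011 LS?F → skip
[7] flags=0010 → (cmp)
[8] flags=0010 LT?F → skip
[9] flags=0010 LS?F → skip

VAL = 0x89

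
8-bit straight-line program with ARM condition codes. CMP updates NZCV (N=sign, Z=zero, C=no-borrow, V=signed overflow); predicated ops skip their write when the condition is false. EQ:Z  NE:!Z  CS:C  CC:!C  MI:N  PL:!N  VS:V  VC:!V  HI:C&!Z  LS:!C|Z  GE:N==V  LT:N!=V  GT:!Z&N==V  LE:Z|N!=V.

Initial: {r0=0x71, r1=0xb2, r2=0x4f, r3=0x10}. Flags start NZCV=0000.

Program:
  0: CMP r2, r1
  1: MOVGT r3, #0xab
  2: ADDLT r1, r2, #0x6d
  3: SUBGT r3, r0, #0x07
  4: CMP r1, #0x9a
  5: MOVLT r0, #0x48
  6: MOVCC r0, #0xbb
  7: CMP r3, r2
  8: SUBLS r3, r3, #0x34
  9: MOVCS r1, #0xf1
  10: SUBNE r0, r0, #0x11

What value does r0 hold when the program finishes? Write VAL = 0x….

0: ✓ CMP  NZCV=1001
1: ✓ MOVGT  r3←0xab
2: · ADDLT
3: ✓ SUBGT  r3←0x6a
4: ✓ CMP  NZCV=0010
5: · MOVLT
6: · MOVCC
7: ✓ CMP  NZCV=0010
8: · SUBLS
9: ✓ MOVCS  r1←0xf1
10: ✓ SUBNE  r0←0x60

VAL = 0x60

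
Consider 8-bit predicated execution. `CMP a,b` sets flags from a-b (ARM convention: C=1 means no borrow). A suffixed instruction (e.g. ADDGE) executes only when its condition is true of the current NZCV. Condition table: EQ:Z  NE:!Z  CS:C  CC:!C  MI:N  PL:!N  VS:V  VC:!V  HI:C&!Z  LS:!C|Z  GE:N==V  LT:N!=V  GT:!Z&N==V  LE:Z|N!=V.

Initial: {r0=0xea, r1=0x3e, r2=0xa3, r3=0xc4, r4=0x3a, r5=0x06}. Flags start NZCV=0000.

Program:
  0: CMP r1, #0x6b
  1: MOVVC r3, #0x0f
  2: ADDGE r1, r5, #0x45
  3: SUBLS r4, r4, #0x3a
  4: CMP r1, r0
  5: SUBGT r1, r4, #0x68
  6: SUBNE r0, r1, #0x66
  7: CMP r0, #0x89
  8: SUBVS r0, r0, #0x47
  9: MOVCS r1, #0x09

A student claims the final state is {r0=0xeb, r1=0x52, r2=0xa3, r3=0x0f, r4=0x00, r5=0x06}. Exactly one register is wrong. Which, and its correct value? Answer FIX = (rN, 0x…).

[0] flags=1000 → (cmp)
[1] flags=1000 VC?T → r3=0x0f
[2] flags=1000 GE?F → skip
[3] flags=1000 LS?T → r4=0x00
[4] flags=0000 → (cmp)
[5] flags=0000 GT?T → r1=0x98
[6] flags=0000 NE?T → r0=0x32
[7] flags=1001 → (cmp)
[8] flags=1001 VS?T → r0=0xeb
[9] flags=1001 CS?F → skip

FIX = (r1, 0x98)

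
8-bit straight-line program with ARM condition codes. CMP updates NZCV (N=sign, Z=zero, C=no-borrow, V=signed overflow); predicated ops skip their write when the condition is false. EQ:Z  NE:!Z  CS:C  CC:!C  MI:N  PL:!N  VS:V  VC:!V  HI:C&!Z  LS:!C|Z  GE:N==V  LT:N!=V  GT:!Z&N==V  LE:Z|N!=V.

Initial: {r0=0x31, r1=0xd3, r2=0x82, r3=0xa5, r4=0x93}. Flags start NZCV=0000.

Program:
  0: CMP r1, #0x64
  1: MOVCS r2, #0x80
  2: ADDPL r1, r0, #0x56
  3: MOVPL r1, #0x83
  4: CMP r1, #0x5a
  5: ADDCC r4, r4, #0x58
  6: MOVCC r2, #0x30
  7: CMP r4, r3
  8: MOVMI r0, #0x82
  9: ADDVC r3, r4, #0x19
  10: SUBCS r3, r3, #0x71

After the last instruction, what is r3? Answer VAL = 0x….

VAL = 0xac

0: ✓ CMP  NZCV=0011
1: ✓ MOVCS  r2←0x80
2: ✓ ADDPL  r1←0x87
3: ✓ MOVPL  r1←0x83
4: ✓ CMP  NZCV=0011
5: · ADDCC
6: · MOVCC
7: ✓ CMP  NZCV=1000
8: ✓ MOVMI  r0←0x82
9: ✓ ADDVC  r3←0xac
10: · SUBCS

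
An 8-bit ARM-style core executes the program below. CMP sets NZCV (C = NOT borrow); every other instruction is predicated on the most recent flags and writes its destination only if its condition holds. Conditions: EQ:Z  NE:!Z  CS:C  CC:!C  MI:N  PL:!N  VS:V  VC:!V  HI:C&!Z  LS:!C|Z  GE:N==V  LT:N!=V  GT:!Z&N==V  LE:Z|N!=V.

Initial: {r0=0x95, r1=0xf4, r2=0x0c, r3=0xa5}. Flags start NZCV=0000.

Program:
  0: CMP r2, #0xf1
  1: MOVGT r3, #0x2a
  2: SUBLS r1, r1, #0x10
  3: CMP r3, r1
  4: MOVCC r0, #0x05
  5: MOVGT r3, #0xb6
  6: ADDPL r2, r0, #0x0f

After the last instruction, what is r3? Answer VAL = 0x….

[0] flags=0000 → (cmp)
[1] flags=0000 GT?T → r3=0x2a
[2] flags=0000 LS?T → r1=0xe4
[3] flags=0000 → (cmp)
[4] flags=0000 CC?T → r0=0x05
[5] flags=0000 GT?T → r3=0xb6
[6] flags=0000 PL?T → r2=0x14

VAL = 0xb6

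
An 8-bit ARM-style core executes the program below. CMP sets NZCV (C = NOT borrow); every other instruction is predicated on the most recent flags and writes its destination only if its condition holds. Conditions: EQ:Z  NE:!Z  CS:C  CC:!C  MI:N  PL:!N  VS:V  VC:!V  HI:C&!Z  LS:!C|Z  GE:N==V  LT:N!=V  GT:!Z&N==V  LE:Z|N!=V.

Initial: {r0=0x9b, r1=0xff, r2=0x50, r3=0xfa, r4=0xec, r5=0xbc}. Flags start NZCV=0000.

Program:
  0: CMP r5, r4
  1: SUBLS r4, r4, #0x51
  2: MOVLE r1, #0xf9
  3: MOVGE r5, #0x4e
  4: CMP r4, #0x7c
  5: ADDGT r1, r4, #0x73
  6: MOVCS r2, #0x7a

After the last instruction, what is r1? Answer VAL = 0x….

VAL = 0xf9

0: ✓ CMP  NZCV=1000
1: ✓ SUBLS  r4←0x9b
2: ✓ MOVLE  r1←0xf9
3: · MOVGE
4: ✓ CMP  NZCV=0011
5: · ADDGT
6: ✓ MOVCS  r2←0x7a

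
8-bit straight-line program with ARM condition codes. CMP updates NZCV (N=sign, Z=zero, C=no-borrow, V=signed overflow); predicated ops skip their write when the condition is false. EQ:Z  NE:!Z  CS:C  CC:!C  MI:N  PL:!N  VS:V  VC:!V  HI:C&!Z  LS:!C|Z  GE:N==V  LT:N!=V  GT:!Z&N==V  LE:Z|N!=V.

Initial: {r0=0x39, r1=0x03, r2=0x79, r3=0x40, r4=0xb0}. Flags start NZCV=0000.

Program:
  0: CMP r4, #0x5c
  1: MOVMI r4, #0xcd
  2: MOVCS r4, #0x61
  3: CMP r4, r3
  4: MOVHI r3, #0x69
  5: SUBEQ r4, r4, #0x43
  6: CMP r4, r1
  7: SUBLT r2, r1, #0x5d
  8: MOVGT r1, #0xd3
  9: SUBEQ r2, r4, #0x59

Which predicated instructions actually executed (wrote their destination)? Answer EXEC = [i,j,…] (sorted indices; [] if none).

[0] flags=0011 → (cmp)
[1] flags=0011 MI?F → skip
[2] flags=0011 CS?T → r4=0x61
[3] flags=0010 → (cmp)
[4] flags=0010 HI?T → r3=0x69
[5] flags=0010 EQ?F → skip
[6] flags=0010 → (cmp)
[7] flags=0010 LT?F → skip
[8] flags=0010 GT?T → r1=0xd3
[9] flags=0010 EQ?F → skip

EXEC = [2,4,8]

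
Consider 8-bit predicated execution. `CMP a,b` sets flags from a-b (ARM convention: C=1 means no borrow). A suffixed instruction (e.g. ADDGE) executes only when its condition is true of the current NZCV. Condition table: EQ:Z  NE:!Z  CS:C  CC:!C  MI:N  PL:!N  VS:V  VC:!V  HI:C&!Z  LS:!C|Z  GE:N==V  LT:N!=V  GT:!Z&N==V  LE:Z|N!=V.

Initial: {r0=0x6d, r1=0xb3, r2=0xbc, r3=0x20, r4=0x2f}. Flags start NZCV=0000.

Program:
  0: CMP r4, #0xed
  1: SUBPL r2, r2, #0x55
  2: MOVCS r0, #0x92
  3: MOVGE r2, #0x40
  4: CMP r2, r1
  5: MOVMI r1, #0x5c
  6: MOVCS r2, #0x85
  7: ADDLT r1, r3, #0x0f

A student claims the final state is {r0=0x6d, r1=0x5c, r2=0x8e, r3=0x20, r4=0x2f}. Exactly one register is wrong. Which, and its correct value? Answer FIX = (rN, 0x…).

FIX = (r2, 0x40)

[0] flags=0000 → (cmp)
[1] flags=0000 PL?T → r2=0x67
[2] flags=0000 CS?F → skip
[3] flags=0000 GE?T → r2=0x40
[4] flags=1001 → (cmp)
[5] flags=1001 MI?T → r1=0x5c
[6] flags=1001 CS?F → skip
[7] flags=1001 LT?F → skip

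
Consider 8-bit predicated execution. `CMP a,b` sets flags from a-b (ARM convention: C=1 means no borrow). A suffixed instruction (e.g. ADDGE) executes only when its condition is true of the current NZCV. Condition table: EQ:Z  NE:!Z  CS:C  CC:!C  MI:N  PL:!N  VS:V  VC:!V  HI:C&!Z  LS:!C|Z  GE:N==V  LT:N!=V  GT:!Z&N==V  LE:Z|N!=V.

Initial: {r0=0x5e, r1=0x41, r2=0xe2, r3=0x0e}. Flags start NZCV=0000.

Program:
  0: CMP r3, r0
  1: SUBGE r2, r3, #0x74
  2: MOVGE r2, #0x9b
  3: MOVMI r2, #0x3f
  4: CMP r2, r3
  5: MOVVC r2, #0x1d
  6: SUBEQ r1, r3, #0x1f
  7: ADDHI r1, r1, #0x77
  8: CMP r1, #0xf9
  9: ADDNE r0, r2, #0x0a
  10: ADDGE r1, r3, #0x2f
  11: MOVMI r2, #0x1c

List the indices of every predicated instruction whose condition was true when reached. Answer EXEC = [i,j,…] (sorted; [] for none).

0: ✓ CMP  NZCV=1000
1: · SUBGE
2: · MOVGE
3: ✓ MOVMI  r2←0x3f
4: ✓ CMP  NZCV=0010
5: ✓ MOVVC  r2←0x1d
6: · SUBEQ
7: ✓ ADDHI  r1←0xb8
8: ✓ CMP  NZCV=1000
9: ✓ ADDNE  r0←0x27
10: · ADDGE
11: ✓ MOVMI  r2←0x1c

EXEC = [3,5,7,9,11]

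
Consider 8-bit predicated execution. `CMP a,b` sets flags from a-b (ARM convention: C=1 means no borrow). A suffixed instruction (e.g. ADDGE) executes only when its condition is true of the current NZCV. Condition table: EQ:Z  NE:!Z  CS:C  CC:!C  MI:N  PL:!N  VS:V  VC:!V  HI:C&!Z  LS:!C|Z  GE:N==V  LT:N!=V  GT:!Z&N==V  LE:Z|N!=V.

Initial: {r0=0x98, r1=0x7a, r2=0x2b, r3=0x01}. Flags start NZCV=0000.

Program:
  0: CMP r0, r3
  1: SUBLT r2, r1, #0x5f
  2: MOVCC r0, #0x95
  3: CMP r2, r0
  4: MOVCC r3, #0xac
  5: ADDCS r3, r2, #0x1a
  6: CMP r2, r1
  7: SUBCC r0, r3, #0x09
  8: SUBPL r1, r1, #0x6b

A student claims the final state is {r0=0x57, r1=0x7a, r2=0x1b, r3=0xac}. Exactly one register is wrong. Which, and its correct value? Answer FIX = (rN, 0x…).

0: ✓ CMP  NZCV=1010
1: ✓ SUBLT  r2←0x1b
2: · MOVCC
3: ✓ CMP  NZCV=1001
4: ✓ MOVCC  r3←0xac
5: · ADDCS
6: ✓ CMP  NZCV=1000
7: ✓ SUBCC  r0←0xa3
8: · SUBPL

FIX = (r0, 0xa3)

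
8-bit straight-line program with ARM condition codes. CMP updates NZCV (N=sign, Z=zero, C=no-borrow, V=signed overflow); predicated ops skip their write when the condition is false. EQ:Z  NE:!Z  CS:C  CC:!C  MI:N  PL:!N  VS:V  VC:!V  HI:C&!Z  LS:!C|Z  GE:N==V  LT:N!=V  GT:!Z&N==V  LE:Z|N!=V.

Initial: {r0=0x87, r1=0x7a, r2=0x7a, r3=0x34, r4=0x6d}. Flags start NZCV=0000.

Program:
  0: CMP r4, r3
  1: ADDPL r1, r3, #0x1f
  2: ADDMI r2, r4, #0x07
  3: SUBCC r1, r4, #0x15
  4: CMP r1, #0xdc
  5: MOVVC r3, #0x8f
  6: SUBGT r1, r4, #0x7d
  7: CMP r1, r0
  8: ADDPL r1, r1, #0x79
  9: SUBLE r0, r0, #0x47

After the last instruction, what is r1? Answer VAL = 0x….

VAL = 0x69

0: ✓ CMP  NZCV=0010
1: ✓ ADDPL  r1←0x53
2: · ADDMI
3: · SUBCC
4: ✓ CMP  NZCV=0000
5: ✓ MOVVC  r3←0x8f
6: ✓ SUBGT  r1←0xf0
7: ✓ CMP  NZCV=0010
8: ✓ ADDPL  r1←0x69
9: · SUBLE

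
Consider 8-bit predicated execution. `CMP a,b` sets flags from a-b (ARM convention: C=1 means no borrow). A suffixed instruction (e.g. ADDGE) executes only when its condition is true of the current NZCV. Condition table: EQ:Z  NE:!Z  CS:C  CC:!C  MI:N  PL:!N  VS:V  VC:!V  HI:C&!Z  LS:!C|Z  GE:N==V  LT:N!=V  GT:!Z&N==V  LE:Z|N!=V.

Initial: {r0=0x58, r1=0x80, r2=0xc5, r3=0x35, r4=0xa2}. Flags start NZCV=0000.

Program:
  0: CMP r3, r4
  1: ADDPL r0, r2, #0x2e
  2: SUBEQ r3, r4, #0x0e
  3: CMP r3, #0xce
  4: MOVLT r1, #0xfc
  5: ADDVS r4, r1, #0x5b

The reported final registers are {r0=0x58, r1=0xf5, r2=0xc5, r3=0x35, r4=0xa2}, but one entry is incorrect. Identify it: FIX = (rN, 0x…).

[0] flags=1001 → (cmp)
[1] flags=1001 PL?F → skip
[2] flags=1001 EQ?F → skip
[3] flags=0000 → (cmp)
[4] flags=0000 LT?F → skip
[5] flags=0000 VS?F → skip

FIX = (r1, 0x80)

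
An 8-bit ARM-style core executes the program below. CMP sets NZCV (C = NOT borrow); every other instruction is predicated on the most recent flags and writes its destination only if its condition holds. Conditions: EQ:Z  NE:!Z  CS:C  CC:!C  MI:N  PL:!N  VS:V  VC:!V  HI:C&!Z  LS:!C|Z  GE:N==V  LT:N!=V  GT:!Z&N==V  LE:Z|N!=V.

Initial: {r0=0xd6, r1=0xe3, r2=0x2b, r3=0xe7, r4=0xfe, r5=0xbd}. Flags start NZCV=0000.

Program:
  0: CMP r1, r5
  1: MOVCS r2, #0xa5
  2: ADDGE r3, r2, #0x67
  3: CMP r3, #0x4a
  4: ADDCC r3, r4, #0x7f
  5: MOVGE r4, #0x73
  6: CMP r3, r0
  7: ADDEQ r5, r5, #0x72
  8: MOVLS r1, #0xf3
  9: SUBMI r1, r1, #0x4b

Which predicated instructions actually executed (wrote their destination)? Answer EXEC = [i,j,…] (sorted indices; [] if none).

[0] flags=0010 → (cmp)
[1] flags=0010 CS?T → r2=0xa5
[2] flags=0010 GE?T → r3=0x0c
[3] flags=1000 → (cmp)
[4] flags=1000 CC?T → r3=0x7d
[5] flags=1000 GE?F → skip
[6] flags=1001 → (cmp)
[7] flags=1001 EQ?F → skip
[8] flags=1001 LS?T → r1=0xf3
[9] flags=1001 MI?T → r1=0xa8

EXEC = [1,2,4,8,9]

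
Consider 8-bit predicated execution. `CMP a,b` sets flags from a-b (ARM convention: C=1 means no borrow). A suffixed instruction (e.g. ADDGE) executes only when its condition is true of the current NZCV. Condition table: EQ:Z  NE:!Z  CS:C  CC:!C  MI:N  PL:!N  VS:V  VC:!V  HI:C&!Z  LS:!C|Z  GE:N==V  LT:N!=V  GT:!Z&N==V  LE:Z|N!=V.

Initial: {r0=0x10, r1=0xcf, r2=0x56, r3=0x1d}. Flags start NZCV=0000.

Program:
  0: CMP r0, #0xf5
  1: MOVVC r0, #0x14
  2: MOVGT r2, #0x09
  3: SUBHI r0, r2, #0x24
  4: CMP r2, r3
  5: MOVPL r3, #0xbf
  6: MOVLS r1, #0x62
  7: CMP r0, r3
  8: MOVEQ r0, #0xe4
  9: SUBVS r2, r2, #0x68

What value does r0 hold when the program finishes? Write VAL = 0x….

[0] flags=0000 → (cmp)
[1] flags=0000 VC?T → r0=0x14
[2] flags=0000 GT?T → r2=0x09
[3] flags=0000 HI?F → skip
[4] flags=1000 → (cmp)
[5] flags=1000 PL?F → skip
[6] flags=1000 LS?T → r1=0x62
[7] flags=1000 → (cmp)
[8] flags=1000 EQ?F → skip
[9] flags=1000 VS?F → skip

VAL = 0x14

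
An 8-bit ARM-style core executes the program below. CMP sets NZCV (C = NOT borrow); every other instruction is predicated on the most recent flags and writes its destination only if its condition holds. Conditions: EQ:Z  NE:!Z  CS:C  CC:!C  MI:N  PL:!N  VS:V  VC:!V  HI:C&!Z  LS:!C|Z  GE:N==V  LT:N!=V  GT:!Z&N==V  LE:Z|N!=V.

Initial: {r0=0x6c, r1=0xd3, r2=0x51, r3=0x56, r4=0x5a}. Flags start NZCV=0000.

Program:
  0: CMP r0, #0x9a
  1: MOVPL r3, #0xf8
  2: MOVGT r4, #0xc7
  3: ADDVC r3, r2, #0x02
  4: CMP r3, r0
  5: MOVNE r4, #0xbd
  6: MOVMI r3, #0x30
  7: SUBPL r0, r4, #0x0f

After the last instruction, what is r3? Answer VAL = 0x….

VAL = 0x30

0: ✓ CMP  NZCV=1001
1: · MOVPL
2: ✓ MOVGT  r4←0xc7
3: · ADDVC
4: ✓ CMP  NZCV=1000
5: ✓ MOVNE  r4←0xbd
6: ✓ MOVMI  r3←0x30
7: · SUBPL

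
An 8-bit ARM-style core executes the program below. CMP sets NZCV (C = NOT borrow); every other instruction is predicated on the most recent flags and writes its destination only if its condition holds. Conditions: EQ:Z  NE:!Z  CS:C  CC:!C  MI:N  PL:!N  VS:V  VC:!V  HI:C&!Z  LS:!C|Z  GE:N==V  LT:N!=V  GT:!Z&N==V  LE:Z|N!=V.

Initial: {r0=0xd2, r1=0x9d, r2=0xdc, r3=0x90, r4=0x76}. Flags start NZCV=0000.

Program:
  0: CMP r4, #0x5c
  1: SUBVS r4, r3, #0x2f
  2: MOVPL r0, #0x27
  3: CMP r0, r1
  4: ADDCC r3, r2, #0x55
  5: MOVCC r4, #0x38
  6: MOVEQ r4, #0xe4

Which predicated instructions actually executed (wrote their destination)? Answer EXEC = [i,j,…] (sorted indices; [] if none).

0: ✓ CMP  NZCV=0010
1: · SUBVS
2: ✓ MOVPL  r0←0x27
3: ✓ CMP  NZCV=1001
4: ✓ ADDCC  r3←0x31
5: ✓ MOVCC  r4←0x38
6: · MOVEQ

EXEC = [2,4,5]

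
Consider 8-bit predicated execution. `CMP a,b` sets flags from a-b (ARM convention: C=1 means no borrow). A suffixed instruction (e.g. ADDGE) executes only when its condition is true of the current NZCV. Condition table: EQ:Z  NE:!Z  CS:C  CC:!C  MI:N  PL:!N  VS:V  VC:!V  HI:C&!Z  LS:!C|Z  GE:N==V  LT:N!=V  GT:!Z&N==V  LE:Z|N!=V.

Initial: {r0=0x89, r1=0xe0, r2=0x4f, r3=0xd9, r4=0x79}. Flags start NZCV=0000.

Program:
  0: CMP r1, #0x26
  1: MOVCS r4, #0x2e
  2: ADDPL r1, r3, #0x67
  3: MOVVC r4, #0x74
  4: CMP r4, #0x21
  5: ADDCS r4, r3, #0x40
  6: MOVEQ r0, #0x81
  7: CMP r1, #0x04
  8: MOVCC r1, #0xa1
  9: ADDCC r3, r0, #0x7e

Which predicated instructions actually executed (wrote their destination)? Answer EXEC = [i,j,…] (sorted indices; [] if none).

EXEC = [1,3,5]

0: ✓ CMP  NZCV=1010
1: ✓ MOVCS  r4←0x2e
2: · ADDPL
3: ✓ MOVVC  r4←0x74
4: ✓ CMP  NZCV=0010
5: ✓ ADDCS  r4←0x19
6: · MOVEQ
7: ✓ CMP  NZCV=1010
8: · MOVCC
9: · ADDCC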